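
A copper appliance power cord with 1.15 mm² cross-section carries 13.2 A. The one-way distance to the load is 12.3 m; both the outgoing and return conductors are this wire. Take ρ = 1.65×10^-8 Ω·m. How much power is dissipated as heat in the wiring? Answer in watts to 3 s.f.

A = 1.15 mm² = 1.150e-06 m²
Total conductor length (both ways) L = 2 × 12.3 = 24.6 m
R = ρL/A = (1.65×10^-8)(24.6)/(1.150e-06) = 0.353 Ω
P = I²R = (13.2)² × 0.353 = 61.5 W

61.5 W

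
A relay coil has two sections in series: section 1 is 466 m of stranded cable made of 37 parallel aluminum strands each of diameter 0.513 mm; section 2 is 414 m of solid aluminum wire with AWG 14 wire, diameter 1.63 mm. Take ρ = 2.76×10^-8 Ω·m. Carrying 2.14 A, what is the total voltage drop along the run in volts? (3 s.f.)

Section 1: A_strand = π(2.5650e-04)² = 2.067e-07 m²; R₁ = ρL/(N·A_s) = (2.76×10^-8)(466)/(37×2.067e-07) = 1.682 Ω
Section 2: A = π(1.63/2 mm)² = π(8.1500e-04 m)² = 2.087e-06 m²
R₂ = (2.76×10^-8)(414)/(2.087e-06) = 5.476 Ω
R = R₁ + R₂ = 7.158 Ω
V = IR = 2.14 × 7.158 = 15.3 V

15.3 V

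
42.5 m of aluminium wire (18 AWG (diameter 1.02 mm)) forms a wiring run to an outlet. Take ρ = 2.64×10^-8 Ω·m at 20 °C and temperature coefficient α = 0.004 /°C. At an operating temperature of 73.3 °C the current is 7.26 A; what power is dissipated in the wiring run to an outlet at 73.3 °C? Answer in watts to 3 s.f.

A = π(1.02/2 mm)² = π(5.1000e-04 m)² = 8.171e-07 m²
R₍20₎ = ρL/A = (2.64×10^-8)(42.5)/(8.171e-07) = 1.373 Ω
R₍73.3₎ = R₍20₎(1 + αΔT) = 1.373 × (1 + 0.004×53.3) = 1.666 Ω
P = I²R = (7.26)² × 1.666 = 87.8 W

87.8 W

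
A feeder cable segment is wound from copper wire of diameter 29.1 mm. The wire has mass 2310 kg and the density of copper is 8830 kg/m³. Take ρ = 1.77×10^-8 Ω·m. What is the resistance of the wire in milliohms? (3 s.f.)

10.5 mΩ

A = π(d/2)² = π(1.4550e-02 m)² = 6.6508e-04 m²
L = m/(density·A) = 2310/(8830×6.6508e-04) = 393.3 m
R = ρL/A = (1.77×10^-8)(393.3)/(6.6508e-04) = 10.5 mΩ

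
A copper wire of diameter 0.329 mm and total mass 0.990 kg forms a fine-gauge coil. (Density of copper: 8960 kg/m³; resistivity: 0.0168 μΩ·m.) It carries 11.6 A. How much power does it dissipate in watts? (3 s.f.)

34600 W

ρ = 0.0168 μΩ·m = 1.68×10^-8 Ω·m
A = π(d/2)² = π(1.6450e-04 m)² = 8.5012e-08 m²
L = m/(density·A) = 0.99/(8960×8.5012e-08) = 1300 m
R = ρL/A = (1.68×10^-8)(1300)/(8.5012e-08) = 256.8 Ω
P = I²R = (11.6)² × 256.8 = 34600 W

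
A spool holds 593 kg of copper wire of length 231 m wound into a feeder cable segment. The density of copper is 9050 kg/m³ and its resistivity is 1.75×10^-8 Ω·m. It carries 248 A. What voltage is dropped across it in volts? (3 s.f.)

A = m/(density·L) = 593/(9050×231) = 2.8366e-04 m²
R = ρL/A = (1.75×10^-8)(231)/(2.8366e-04) = 0.01425 Ω
V = IR = 248 × 0.01425 = 3.53 V

3.53 V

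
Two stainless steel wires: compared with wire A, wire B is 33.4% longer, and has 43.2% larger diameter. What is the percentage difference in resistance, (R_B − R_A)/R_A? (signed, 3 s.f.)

R ∝ L/d², so R_B/R_A = (1 + 33.4/100) × (1 + 43.2/100)⁻²
= 1.334 × 0.4877 = 0.6505
(R_B − R_A)/R_A = 0.6505 − 1 = -34.9%

-34.9%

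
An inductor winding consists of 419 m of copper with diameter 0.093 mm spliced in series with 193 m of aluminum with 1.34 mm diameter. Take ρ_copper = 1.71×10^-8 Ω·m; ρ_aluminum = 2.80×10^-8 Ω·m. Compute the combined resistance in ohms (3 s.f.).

Segment 1: A = π(d/2)² = π(4.6500e-05 m)² = 6.793e-09 m²
R₁ = ρL/A = (1.71×10^-8)(419)/(6.793e-09) = 1055 Ω
Segment 2: A = π(d/2)² = π(6.7000e-04 m)² = 1.410e-06 m²
R₂ = (2.80×10^-8)(193)/(1.410e-06) = 3.832 Ω
R = R₁ + R₂ = 1060 Ω

1060 Ω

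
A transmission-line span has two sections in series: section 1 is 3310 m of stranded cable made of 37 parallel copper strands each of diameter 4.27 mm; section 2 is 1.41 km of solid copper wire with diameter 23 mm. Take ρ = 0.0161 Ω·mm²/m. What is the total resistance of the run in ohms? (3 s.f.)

0.155 Ω

ρ = 0.0161 Ω·mm²/m = 1.61×10^-8 Ω·m
Section 1: A_strand = π(2.1350e-03)² = 1.432e-05 m²; R₁ = ρL/(N·A_s) = (1.61×10^-8)(3310)/(37×1.432e-05) = 0.1006 Ω
Section 2: A = π(d/2)² = π(1.1500e-02 m)² = 4.155e-04 m²
R₂ = (1.61×10^-8)(1410)/(4.155e-04) = 0.05464 Ω
R = R₁ + R₂ = 0.155 Ω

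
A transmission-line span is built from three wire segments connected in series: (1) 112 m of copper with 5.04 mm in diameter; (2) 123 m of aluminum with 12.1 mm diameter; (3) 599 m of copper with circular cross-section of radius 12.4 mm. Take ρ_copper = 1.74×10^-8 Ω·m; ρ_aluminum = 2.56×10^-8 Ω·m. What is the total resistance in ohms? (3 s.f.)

Seg 1: A = π(d/2)² = π(2.5200e-03 m)² = 1.995e-05 m²
R_1 = (1.74×10^-8)(112)/(1.995e-05) = 0.09768 Ω
Seg 2: A = π(d/2)² = π(6.0500e-03 m)² = 1.150e-04 m²
R_2 = (2.56×10^-8)(123)/(1.150e-04) = 0.02738 Ω
Seg 3: A = πr² = π(1.2400e-02 m)² = 4.831e-04 m²
R_3 = (1.74×10^-8)(599)/(4.831e-04) = 0.02158 Ω
R_total = R_1 + R_2 + R_3 = 0.147 Ω

0.147 Ω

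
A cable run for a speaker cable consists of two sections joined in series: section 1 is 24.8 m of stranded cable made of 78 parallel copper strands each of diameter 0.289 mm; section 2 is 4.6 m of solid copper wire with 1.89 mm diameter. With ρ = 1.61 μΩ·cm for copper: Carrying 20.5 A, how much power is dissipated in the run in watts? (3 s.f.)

ρ = 1.61 μΩ·cm = 1.61×10^-8 Ω·m
Section 1: A_strand = π(1.4450e-04)² = 6.560e-08 m²; R₁ = ρL/(N·A_s) = (1.61×10^-8)(24.8)/(78×6.560e-08) = 0.07804 Ω
Section 2: A = π(d/2)² = π(9.4500e-04 m)² = 2.806e-06 m²
R₂ = (1.61×10^-8)(4.6)/(2.806e-06) = 0.0264 Ω
R = R₁ + R₂ = 0.1044 Ω
P = I²R = (20.5)² × 0.1044 = 43.9 W

43.9 W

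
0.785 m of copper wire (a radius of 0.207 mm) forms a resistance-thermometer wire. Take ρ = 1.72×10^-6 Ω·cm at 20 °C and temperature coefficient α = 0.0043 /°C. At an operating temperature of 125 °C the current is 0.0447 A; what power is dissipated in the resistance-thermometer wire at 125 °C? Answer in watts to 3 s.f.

2.91×10^-4 W

ρ = 1.72×10^-6 Ω·cm = 1.72×10^-8 Ω·m
A = πr² = π(2.0700e-04 m)² = 1.346e-07 m²
R₍20₎ = ρL/A = (1.72×10^-8)(0.785)/(1.346e-07) = 0.1003 Ω
R₍125₎ = R₍20₎(1 + αΔT) = 0.1003 × (1 + 0.0043×105) = 0.1456 Ω
P = I²R = (0.0447)² × 0.1456 = 2.91×10^-4 W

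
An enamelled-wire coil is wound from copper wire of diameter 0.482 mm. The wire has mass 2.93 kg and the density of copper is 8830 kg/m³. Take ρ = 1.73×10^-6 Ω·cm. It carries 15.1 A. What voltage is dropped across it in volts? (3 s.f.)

ρ = 1.73×10^-6 Ω·cm = 1.73×10^-8 Ω·m
A = π(d/2)² = π(2.4100e-04 m)² = 1.8247e-07 m²
L = m/(density·A) = 2.93/(8830×1.8247e-07) = 1819 m
R = ρL/A = (1.73×10^-8)(1819)/(1.8247e-07) = 172.4 Ω
V = IR = 15.1 × 172.4 = 2600 V

2600 V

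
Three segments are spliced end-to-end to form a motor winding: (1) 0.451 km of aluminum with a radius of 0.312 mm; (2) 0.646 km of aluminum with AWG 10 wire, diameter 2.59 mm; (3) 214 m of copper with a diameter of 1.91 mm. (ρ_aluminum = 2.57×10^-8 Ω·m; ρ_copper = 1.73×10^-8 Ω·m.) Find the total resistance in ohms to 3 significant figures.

42.3 Ω

Seg 1: A = πr² = π(3.1200e-04 m)² = 3.058e-07 m²
R_1 = (2.57×10^-8)(451)/(3.058e-07) = 37.9 Ω
Seg 2: A = π(2.59/2 mm)² = π(1.2950e-03 m)² = 5.269e-06 m²
R_2 = (2.57×10^-8)(646)/(5.269e-06) = 3.151 Ω
Seg 3: A = π(d/2)² = π(9.5500e-04 m)² = 2.865e-06 m²
R_3 = (1.73×10^-8)(214)/(2.865e-06) = 1.292 Ω
R_total = R_1 + R_2 + R_3 = 42.3 Ω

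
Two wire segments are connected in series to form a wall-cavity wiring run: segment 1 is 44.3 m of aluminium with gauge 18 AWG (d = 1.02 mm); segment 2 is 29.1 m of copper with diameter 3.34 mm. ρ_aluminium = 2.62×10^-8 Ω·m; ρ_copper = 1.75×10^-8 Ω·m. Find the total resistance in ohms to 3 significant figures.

Segment 1: A = π(1.02/2 mm)² = π(5.1000e-04 m)² = 8.171e-07 m²
R₁ = ρL/A = (2.62×10^-8)(44.3)/(8.171e-07) = 1.42 Ω
Segment 2: A = π(d/2)² = π(1.6700e-03 m)² = 8.762e-06 m²
R₂ = (1.75×10^-8)(29.1)/(8.762e-06) = 0.05812 Ω
R = R₁ + R₂ = 1.48 Ω

1.48 Ω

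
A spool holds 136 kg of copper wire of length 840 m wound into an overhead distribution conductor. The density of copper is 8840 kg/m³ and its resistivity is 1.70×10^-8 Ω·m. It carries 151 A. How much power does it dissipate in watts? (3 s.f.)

17800 W

A = m/(density·L) = 136/(8840×840) = 1.8315e-05 m²
R = ρL/A = (1.70×10^-8)(840)/(1.8315e-05) = 0.7797 Ω
P = I²R = (151)² × 0.7797 = 17800 W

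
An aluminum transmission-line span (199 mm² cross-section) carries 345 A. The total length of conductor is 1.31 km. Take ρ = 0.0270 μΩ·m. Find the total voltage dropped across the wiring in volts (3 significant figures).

ρ = 0.0270 μΩ·m = 2.70×10^-8 Ω·m
A = 199 mm² = 1.990e-04 m²
R = ρL/A = (2.70×10^-8)(1310)/(1.990e-04) = 0.1777 Ω
V = IR = 345 × 0.1777 = 61.3 V

61.3 V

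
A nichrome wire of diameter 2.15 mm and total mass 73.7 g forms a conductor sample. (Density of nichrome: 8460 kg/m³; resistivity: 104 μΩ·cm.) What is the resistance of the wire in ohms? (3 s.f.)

0.687 Ω

ρ = 104 μΩ·cm = 1.04×10^-6 Ω·m
A = π(d/2)² = π(1.0750e-03 m)² = 3.6305e-06 m²
L = m/(density·A) = 0.0737/(8460×3.6305e-06) = 2.4 m
R = ρL/A = (1.04×10^-6)(2.4)/(3.6305e-06) = 0.687 Ω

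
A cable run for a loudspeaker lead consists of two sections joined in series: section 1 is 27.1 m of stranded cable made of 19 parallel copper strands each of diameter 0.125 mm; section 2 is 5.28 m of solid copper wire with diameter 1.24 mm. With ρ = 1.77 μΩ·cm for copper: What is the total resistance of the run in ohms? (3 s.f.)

2.13 Ω

ρ = 1.77 μΩ·cm = 1.77×10^-8 Ω·m
Section 1: A_strand = π(6.2500e-05)² = 1.227e-08 m²; R₁ = ρL/(N·A_s) = (1.77×10^-8)(27.1)/(19×1.227e-08) = 2.057 Ω
Section 2: A = π(d/2)² = π(6.2000e-04 m)² = 1.208e-06 m²
R₂ = (1.77×10^-8)(5.28)/(1.208e-06) = 0.07739 Ω
R = R₁ + R₂ = 2.13 Ω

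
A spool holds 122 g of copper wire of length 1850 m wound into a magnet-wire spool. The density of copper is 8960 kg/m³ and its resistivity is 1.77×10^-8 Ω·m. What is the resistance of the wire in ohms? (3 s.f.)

A = m/(density·L) = 0.122/(8960×1850) = 7.3600e-09 m²
R = ρL/A = (1.77×10^-8)(1850)/(7.3600e-09) = 4450 Ω

4450 Ω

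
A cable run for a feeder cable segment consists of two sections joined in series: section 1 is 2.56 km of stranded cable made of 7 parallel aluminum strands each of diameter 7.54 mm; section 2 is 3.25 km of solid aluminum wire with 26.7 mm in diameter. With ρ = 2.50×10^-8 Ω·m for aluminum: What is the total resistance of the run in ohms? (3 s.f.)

0.350 Ω

Section 1: A_strand = π(3.7700e-03)² = 4.465e-05 m²; R₁ = ρL/(N·A_s) = (2.50×10^-8)(2560)/(7×4.465e-05) = 0.2048 Ω
Section 2: A = π(d/2)² = π(1.3350e-02 m)² = 5.599e-04 m²
R₂ = (2.50×10^-8)(3250)/(5.599e-04) = 0.1451 Ω
R = R₁ + R₂ = 0.350 Ω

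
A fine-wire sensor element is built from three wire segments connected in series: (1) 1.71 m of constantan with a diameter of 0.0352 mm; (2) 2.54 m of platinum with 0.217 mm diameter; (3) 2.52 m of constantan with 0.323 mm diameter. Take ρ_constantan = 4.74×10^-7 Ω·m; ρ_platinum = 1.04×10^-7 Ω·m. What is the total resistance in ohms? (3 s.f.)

Seg 1: A = π(d/2)² = π(1.7600e-05 m)² = 9.731e-10 m²
R_1 = (4.74×10^-7)(1.71)/(9.731e-10) = 832.9 Ω
Seg 2: A = π(d/2)² = π(1.0850e-04 m)² = 3.698e-08 m²
R_2 = (1.04×10^-7)(2.54)/(3.698e-08) = 7.143 Ω
Seg 3: A = π(d/2)² = π(1.6150e-04 m)² = 8.194e-08 m²
R_3 = (4.74×10^-7)(2.52)/(8.194e-08) = 14.58 Ω
R_total = R_1 + R_2 + R_3 = 855 Ω

855 Ω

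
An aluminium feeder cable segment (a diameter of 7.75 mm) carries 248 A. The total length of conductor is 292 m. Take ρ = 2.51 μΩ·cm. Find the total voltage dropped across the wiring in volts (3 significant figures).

38.5 V

ρ = 2.51 μΩ·cm = 2.51×10^-8 Ω·m
A = π(d/2)² = π(3.8750e-03 m)² = 4.717e-05 m²
R = ρL/A = (2.51×10^-8)(292)/(4.717e-05) = 0.1554 Ω
V = IR = 248 × 0.1554 = 38.5 V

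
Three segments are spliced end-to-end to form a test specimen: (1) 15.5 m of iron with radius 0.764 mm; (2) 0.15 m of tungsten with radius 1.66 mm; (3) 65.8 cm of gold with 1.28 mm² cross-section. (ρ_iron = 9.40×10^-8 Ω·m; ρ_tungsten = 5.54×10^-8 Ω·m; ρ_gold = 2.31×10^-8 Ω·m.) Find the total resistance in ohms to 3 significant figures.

Seg 1: A = πr² = π(7.6400e-04 m)² = 1.834e-06 m²
R_1 = (9.40×10^-8)(15.5)/(1.834e-06) = 0.7946 Ω
Seg 2: A = πr² = π(1.6600e-03 m)² = 8.657e-06 m²
R_2 = (5.54×10^-8)(0.15)/(8.657e-06) = 9.599×10^-4 Ω
Seg 3: A = 1.28 mm² = 1.280e-06 m²
R_3 = (2.31×10^-8)(0.658)/(1.280e-06) = 0.01187 Ω
R_total = R_1 + R_2 + R_3 = 0.807 Ω

0.807 Ω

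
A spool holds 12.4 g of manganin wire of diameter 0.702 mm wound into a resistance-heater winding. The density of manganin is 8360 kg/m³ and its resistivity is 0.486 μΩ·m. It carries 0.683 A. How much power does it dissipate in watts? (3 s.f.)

ρ = 0.486 μΩ·m = 4.86×10^-7 Ω·m
A = π(d/2)² = π(3.5100e-04 m)² = 3.8705e-07 m²
L = m/(density·A) = 0.0124/(8360×3.8705e-07) = 3.832 m
R = ρL/A = (4.86×10^-7)(3.832)/(3.8705e-07) = 4.812 Ω
P = I²R = (0.683)² × 4.812 = 2.24 W

2.24 W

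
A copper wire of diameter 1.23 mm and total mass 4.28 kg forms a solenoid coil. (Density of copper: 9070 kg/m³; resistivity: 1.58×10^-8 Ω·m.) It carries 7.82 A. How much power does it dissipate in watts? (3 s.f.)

323 W

A = π(d/2)² = π(6.1500e-04 m)² = 1.1882e-06 m²
L = m/(density·A) = 4.28/(9070×1.1882e-06) = 397.1 m
R = ρL/A = (1.58×10^-8)(397.1)/(1.1882e-06) = 5.281 Ω
P = I²R = (7.82)² × 5.281 = 323 W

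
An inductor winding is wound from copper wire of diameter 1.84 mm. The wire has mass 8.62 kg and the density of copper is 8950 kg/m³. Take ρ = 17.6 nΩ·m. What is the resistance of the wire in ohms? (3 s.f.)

2.40 Ω

ρ = 17.6 nΩ·m = 1.76×10^-8 Ω·m
A = π(d/2)² = π(9.2000e-04 m)² = 2.6590e-06 m²
L = m/(density·A) = 8.62/(8950×2.6590e-06) = 362.2 m
R = ρL/A = (1.76×10^-8)(362.2)/(2.6590e-06) = 2.40 Ω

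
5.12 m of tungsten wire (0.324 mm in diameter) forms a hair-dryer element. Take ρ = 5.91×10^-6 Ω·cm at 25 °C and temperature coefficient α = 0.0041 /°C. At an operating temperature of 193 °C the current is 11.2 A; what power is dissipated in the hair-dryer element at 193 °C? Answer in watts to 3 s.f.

ρ = 5.91×10^-6 Ω·cm = 5.91×10^-8 Ω·m
A = π(d/2)² = π(1.6200e-04 m)² = 8.245e-08 m²
R₍25₎ = ρL/A = (5.91×10^-8)(5.12)/(8.245e-08) = 3.67 Ω
R₍193₎ = R₍25₎(1 + αΔT) = 3.67 × (1 + 0.0041×168) = 6.198 Ω
P = I²R = (11.2)² × 6.198 = 777 W

777 W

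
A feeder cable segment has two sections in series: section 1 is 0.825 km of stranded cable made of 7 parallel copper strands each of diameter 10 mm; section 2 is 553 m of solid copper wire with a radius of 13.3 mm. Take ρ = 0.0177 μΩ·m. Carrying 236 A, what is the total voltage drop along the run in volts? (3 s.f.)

10.4 V

ρ = 0.0177 μΩ·m = 1.77×10^-8 Ω·m
Section 1: A_strand = π(5.0000e-03)² = 7.854e-05 m²; R₁ = ρL/(N·A_s) = (1.77×10^-8)(825)/(7×7.854e-05) = 0.02656 Ω
Section 2: A = πr² = π(1.3300e-02 m)² = 5.557e-04 m²
R₂ = (1.77×10^-8)(553)/(5.557e-04) = 0.01761 Ω
R = R₁ + R₂ = 0.04417 Ω
V = IR = 236 × 0.04417 = 10.4 V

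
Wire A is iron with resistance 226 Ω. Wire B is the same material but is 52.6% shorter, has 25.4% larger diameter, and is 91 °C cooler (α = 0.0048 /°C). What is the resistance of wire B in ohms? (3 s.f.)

R ∝ ρL/d² with ρ ∝ (1+αΔT), so R_B/R_A = (1 − 52.6/100) × (1 + 25.4/100)⁻² × (1 − 0.0048×91)
= 0.474 × 0.6359 × 0.5632 = 0.1698
R_B = 0.1698 × 226 = 38.4 Ω

38.4 Ω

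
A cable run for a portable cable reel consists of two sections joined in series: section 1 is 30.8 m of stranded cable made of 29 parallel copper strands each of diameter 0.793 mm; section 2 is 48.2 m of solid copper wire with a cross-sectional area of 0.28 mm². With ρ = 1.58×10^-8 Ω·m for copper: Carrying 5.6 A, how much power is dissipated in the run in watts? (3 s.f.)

Section 1: A_strand = π(3.9650e-04)² = 4.939e-07 m²; R₁ = ρL/(N·A_s) = (1.58×10^-8)(30.8)/(29×4.939e-07) = 0.03398 Ω
Section 2: A = 0.28 mm² = 2.800e-07 m²
R₂ = (1.58×10^-8)(48.2)/(2.800e-07) = 2.72 Ω
R = R₁ + R₂ = 2.754 Ω
P = I²R = (5.6)² × 2.754 = 86.4 W

86.4 W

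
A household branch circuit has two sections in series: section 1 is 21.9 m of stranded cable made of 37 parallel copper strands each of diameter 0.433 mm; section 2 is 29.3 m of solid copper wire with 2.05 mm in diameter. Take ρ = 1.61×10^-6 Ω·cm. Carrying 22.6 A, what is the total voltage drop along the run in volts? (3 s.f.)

ρ = 1.61×10^-6 Ω·cm = 1.61×10^-8 Ω·m
Section 1: A_strand = π(2.1650e-04)² = 1.473e-07 m²; R₁ = ρL/(N·A_s) = (1.61×10^-8)(21.9)/(37×1.473e-07) = 0.06471 Ω
Section 2: A = π(d/2)² = π(1.0250e-03 m)² = 3.301e-06 m²
R₂ = (1.61×10^-8)(29.3)/(3.301e-06) = 0.1429 Ω
R = R₁ + R₂ = 0.2076 Ω
V = IR = 22.6 × 0.2076 = 4.69 V

4.69 V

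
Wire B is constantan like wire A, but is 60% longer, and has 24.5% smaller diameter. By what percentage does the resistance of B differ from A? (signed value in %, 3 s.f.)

R ∝ L/d², so R_B/R_A = (1 + 60/100) × (1 − 24.5/100)⁻²
= 1.6 × 1.754 = 2.807
(R_B − R_A)/R_A = 2.807 − 1 = 181%

181%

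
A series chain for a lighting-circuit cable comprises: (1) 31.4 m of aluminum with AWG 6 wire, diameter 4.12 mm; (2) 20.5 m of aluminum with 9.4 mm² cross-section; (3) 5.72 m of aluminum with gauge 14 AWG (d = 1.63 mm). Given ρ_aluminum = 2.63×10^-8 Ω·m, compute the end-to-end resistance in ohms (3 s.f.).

0.191 Ω

Seg 1: A = π(4.12/2 mm)² = π(2.0600e-03 m)² = 1.333e-05 m²
R_1 = (2.63×10^-8)(31.4)/(1.333e-05) = 0.06194 Ω
Seg 2: A = 9.4 mm² = 9.400e-06 m²
R_2 = (2.63×10^-8)(20.5)/(9.400e-06) = 0.05736 Ω
Seg 3: A = π(1.63/2 mm)² = π(8.1500e-04 m)² = 2.087e-06 m²
R_3 = (2.63×10^-8)(5.72)/(2.087e-06) = 0.07209 Ω
R_total = R_1 + R_2 + R_3 = 0.191 Ω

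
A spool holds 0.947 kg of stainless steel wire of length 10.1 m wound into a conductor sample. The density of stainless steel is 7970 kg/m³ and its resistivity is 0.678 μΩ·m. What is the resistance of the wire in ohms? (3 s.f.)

0.582 Ω

ρ = 0.678 μΩ·m = 6.78×10^-7 Ω·m
A = m/(density·L) = 0.947/(7970×10.1) = 1.1764e-05 m²
R = ρL/A = (6.78×10^-7)(10.1)/(1.1764e-05) = 0.582 Ω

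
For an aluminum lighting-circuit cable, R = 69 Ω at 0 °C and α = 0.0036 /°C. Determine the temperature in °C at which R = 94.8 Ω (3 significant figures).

R = R₀(1 + α(T − T₀)) ⇒ T = T₀ + (R/R₀ − 1)/α
T = 0 + (94.8/69 − 1)/0.0036 = 0 + (0.3739)/0.0036 = 104 °C

104 °C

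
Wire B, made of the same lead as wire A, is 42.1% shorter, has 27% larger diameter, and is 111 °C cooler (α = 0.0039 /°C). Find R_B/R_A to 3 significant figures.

0.204

R ∝ ρL/d² with ρ ∝ (1+αΔT), so R_B/R_A = (1 − 42.1/100) × (1 + 27/100)⁻² × (1 − 0.0039×111)
= 0.579 × 0.62 × 0.5671 = 0.204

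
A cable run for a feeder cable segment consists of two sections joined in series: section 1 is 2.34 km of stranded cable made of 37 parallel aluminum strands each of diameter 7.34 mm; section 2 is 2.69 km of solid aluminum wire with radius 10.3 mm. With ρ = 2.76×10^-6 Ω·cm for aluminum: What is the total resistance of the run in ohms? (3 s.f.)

0.264 Ω

ρ = 2.76×10^-6 Ω·cm = 2.76×10^-8 Ω·m
Section 1: A_strand = π(3.6700e-03)² = 4.231e-05 m²; R₁ = ρL/(N·A_s) = (2.76×10^-8)(2340)/(37×4.231e-05) = 0.04125 Ω
Section 2: A = πr² = π(1.0300e-02 m)² = 3.333e-04 m²
R₂ = (2.76×10^-8)(2690)/(3.333e-04) = 0.2228 Ω
R = R₁ + R₂ = 0.264 Ω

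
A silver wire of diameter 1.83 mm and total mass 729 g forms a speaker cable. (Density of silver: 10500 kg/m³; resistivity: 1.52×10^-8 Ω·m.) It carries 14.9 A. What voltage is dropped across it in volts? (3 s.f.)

A = π(d/2)² = π(9.1500e-04 m)² = 2.6302e-06 m²
L = m/(density·A) = 0.729/(10500×2.6302e-06) = 26.4 m
R = ρL/A = (1.52×10^-8)(26.4)/(2.6302e-06) = 0.1525 Ω
V = IR = 14.9 × 0.1525 = 2.27 V

2.27 V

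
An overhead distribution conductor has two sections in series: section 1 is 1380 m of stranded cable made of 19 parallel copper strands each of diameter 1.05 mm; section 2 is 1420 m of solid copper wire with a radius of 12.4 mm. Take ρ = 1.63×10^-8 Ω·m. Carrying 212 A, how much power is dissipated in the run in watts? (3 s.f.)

Section 1: A_strand = π(5.2500e-04)² = 8.659e-07 m²; R₁ = ρL/(N·A_s) = (1.63×10^-8)(1380)/(19×8.659e-07) = 1.367 Ω
Section 2: A = πr² = π(1.2400e-02 m)² = 4.831e-04 m²
R₂ = (1.63×10^-8)(1420)/(4.831e-04) = 0.04792 Ω
R = R₁ + R₂ = 1.415 Ω
P = I²R = (212)² × 1.415 = 63600 W

63600 W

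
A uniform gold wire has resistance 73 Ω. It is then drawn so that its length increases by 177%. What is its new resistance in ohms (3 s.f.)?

k = 1 + 177/100 = 2.77; volume constant ⇒ A' = A/k, so R' = k²R.
R' = 7.673 × 73 = 560 Ω

560 Ω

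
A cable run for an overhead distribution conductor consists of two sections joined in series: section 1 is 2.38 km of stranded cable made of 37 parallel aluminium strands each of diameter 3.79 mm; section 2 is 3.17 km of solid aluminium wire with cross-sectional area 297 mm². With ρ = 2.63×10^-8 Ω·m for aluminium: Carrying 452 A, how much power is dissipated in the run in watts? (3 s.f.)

Section 1: A_strand = π(1.8950e-03)² = 1.128e-05 m²; R₁ = ρL/(N·A_s) = (2.63×10^-8)(2380)/(37×1.128e-05) = 0.15 Ω
Section 2: A = 297 mm² = 2.970e-04 m²
R₂ = (2.63×10^-8)(3170)/(2.970e-04) = 0.2807 Ω
R = R₁ + R₂ = 0.4307 Ω
P = I²R = (452)² × 0.4307 = 88000 W

88000 W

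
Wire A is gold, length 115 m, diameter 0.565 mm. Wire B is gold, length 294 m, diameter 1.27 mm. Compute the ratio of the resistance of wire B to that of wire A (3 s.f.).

R ∝ ρL/d², so R_B/R_A = (L_B/L_A) × (d_A/d_B)²
= (294/115) × (0.565/1.27)² = 0.506

0.506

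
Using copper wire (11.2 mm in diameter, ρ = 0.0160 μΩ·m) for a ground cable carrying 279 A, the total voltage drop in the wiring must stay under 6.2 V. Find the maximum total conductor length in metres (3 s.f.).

ρ = 0.0160 μΩ·m = 1.60×10^-8 Ω·m
A = π(d/2)² = π(5.6000e-03 m)² = 9.852e-05 m²
L_max = V_max·A/(1·ρI) = (6.2)(9.852e-05)/(1.60×10^-8×279) = 137 m

137 m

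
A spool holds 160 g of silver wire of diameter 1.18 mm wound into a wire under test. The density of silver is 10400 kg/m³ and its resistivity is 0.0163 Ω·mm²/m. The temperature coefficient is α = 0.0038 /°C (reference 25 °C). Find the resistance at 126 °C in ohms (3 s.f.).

0.290 Ω

ρ = 0.0163 Ω·mm²/m = 1.63×10^-8 Ω·m
A = π(d/2)² = π(5.9000e-04 m)² = 1.0936e-06 m²
L = m/(density·A) = 0.16/(10400×1.0936e-06) = 14.07 m
R = ρL/A = (1.63×10^-8)(14.07)/(1.0936e-06) = 0.2097 Ω
R(126 °C) = 0.2097 × (1 + 0.0038×101) = 0.290 Ω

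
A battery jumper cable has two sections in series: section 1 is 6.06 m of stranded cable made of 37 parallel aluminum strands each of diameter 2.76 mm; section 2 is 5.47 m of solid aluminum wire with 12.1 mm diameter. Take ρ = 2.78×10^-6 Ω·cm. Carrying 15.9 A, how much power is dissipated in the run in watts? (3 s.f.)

ρ = 2.78×10^-6 Ω·cm = 2.78×10^-8 Ω·m
Section 1: A_strand = π(1.3800e-03)² = 5.983e-06 m²; R₁ = ρL/(N·A_s) = (2.78×10^-8)(6.06)/(37×5.983e-06) = 7.610×10^-4 Ω
Section 2: A = π(d/2)² = π(6.0500e-03 m)² = 1.150e-04 m²
R₂ = (2.78×10^-8)(5.47)/(1.150e-04) = 0.001322 Ω
R = R₁ + R₂ = 0.002083 Ω
P = I²R = (15.9)² × 0.002083 = 0.527 W

0.527 W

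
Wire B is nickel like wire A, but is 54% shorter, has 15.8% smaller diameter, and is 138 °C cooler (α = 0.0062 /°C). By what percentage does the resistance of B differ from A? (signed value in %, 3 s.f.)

-90.6%

R ∝ ρL/d² with ρ ∝ (1+αΔT), so R_B/R_A = (1 − 54/100) × (1 − 15.8/100)⁻² × (1 − 0.0062×138)
= 0.46 × 1.411 × 0.1444 = 0.09369
(R_B − R_A)/R_A = 0.09369 − 1 = -90.6%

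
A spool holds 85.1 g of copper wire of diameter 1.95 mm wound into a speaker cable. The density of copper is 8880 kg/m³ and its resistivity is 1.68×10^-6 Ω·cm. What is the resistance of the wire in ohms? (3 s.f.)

0.0181 Ω

ρ = 1.68×10^-6 Ω·cm = 1.68×10^-8 Ω·m
A = π(d/2)² = π(9.7500e-04 m)² = 2.9865e-06 m²
L = m/(density·A) = 0.0851/(8880×2.9865e-06) = 3.209 m
R = ρL/A = (1.68×10^-8)(3.209)/(2.9865e-06) = 0.0181 Ω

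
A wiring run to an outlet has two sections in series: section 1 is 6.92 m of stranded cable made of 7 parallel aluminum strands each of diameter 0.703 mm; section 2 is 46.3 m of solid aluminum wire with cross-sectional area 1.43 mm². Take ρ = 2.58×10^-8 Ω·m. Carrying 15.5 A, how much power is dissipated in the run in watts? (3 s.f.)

Section 1: A_strand = π(3.5150e-04)² = 3.882e-07 m²; R₁ = ρL/(N·A_s) = (2.58×10^-8)(6.92)/(7×3.882e-07) = 0.06571 Ω
Section 2: A = 1.43 mm² = 1.430e-06 m²
R₂ = (2.58×10^-8)(46.3)/(1.430e-06) = 0.8353 Ω
R = R₁ + R₂ = 0.9011 Ω
P = I²R = (15.5)² × 0.9011 = 216 W

216 W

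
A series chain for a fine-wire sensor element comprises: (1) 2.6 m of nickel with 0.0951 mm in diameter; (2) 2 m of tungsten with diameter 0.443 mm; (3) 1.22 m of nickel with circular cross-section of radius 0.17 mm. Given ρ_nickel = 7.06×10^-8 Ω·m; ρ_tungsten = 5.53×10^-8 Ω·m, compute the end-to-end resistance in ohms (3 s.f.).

Seg 1: A = π(d/2)² = π(4.7550e-05 m)² = 7.103e-09 m²
R_1 = (7.06×10^-8)(2.6)/(7.103e-09) = 25.84 Ω
Seg 2: A = π(d/2)² = π(2.2150e-04 m)² = 1.541e-07 m²
R_2 = (5.53×10^-8)(2)/(1.541e-07) = 0.7176 Ω
Seg 3: A = πr² = π(1.7000e-04 m)² = 9.079e-08 m²
R_3 = (7.06×10^-8)(1.22)/(9.079e-08) = 0.9487 Ω
R_total = R_1 + R_2 + R_3 = 27.5 Ω

27.5 Ω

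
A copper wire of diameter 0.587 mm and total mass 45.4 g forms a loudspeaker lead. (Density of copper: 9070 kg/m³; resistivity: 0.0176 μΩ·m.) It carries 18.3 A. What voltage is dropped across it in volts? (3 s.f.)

ρ = 0.0176 μΩ·m = 1.76×10^-8 Ω·m
A = π(d/2)² = π(2.9350e-04 m)² = 2.7062e-07 m²
L = m/(density·A) = 0.0454/(9070×2.7062e-07) = 18.5 m
R = ρL/A = (1.76×10^-8)(18.5)/(2.7062e-07) = 1.203 Ω
V = IR = 18.3 × 1.203 = 22.0 V

22.0 V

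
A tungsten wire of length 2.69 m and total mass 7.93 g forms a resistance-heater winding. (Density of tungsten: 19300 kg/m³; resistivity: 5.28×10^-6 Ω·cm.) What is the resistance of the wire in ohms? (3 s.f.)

0.930 Ω

ρ = 5.28×10^-6 Ω·cm = 5.28×10^-8 Ω·m
A = m/(density·L) = 0.00793/(19300×2.69) = 1.5274e-07 m²
R = ρL/A = (5.28×10^-8)(2.69)/(1.5274e-07) = 0.930 Ω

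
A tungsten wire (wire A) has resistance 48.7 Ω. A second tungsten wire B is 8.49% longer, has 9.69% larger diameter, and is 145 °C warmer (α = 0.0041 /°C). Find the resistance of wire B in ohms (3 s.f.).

70.0 Ω

R ∝ ρL/d² with ρ ∝ (1+αΔT), so R_B/R_A = (1 + 8.49/100) × (1 + 9.69/100)⁻² × (1 + 0.0041×145)
= 1.085 × 0.8311 × 1.595 = 1.438
R_B = 1.438 × 48.7 = 70.0 Ω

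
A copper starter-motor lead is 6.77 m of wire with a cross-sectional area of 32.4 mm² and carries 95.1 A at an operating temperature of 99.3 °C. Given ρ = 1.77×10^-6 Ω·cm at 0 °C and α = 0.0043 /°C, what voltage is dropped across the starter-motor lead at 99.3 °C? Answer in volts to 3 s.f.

ρ = 1.77×10^-6 Ω·cm = 1.77×10^-8 Ω·m
A = 32.4 mm² = 3.240e-05 m²
R₍0₎ = ρL/A = (1.77×10^-8)(6.77)/(3.240e-05) = 0.003698 Ω
R₍99.3₎ = R₍0₎(1 + αΔT) = 0.003698 × (1 + 0.0043×99.3) = 0.005278 Ω
V = IR = 95.1 × 0.005278 = 0.502 V

0.502 V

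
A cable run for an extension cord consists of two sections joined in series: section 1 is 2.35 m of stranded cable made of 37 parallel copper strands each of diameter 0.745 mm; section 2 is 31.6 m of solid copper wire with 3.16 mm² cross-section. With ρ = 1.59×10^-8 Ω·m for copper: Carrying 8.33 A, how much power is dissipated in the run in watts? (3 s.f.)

Section 1: A_strand = π(3.7250e-04)² = 4.359e-07 m²; R₁ = ρL/(N·A_s) = (1.59×10^-8)(2.35)/(37×4.359e-07) = 0.002317 Ω
Section 2: A = 3.16 mm² = 3.160e-06 m²
R₂ = (1.59×10^-8)(31.6)/(3.160e-06) = 0.159 Ω
R = R₁ + R₂ = 0.1613 Ω
P = I²R = (8.33)² × 0.1613 = 11.2 W

11.2 W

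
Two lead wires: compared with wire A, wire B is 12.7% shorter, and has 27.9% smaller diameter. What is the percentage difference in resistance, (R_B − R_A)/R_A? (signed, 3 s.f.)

67.9%

R ∝ L/d², so R_B/R_A = (1 − 12.7/100) × (1 − 27.9/100)⁻²
= 0.873 × 1.924 = 1.679
(R_B − R_A)/R_A = 1.679 − 1 = 67.9%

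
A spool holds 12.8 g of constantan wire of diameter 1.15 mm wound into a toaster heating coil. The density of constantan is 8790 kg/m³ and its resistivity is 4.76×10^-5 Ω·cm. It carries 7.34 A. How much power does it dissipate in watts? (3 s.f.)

34.6 W

ρ = 4.76×10^-5 Ω·cm = 4.76×10^-7 Ω·m
A = π(d/2)² = π(5.7500e-04 m)² = 1.0387e-06 m²
L = m/(density·A) = 0.0128/(8790×1.0387e-06) = 1.402 m
R = ρL/A = (4.76×10^-7)(1.402)/(1.0387e-06) = 0.6425 Ω
P = I²R = (7.34)² × 0.6425 = 34.6 W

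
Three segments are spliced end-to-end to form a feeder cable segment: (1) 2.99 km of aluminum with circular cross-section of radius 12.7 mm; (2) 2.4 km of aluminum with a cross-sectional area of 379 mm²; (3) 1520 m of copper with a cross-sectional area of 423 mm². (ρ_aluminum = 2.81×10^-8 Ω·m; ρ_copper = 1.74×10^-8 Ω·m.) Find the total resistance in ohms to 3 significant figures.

Seg 1: A = πr² = π(1.2700e-02 m)² = 5.067e-04 m²
R_1 = (2.81×10^-8)(2990)/(5.067e-04) = 0.1658 Ω
Seg 2: A = 379 mm² = 3.790e-04 m²
R_2 = (2.81×10^-8)(2400)/(3.790e-04) = 0.1779 Ω
Seg 3: A = 423 mm² = 4.230e-04 m²
R_3 = (1.74×10^-8)(1520)/(4.230e-04) = 0.06252 Ω
R_total = R_1 + R_2 + R_3 = 0.406 Ω

0.406 Ω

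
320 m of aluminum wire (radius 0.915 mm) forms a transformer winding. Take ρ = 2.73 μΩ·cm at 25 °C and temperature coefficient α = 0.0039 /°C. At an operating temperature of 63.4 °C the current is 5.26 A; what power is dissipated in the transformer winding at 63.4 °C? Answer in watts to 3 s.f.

106 W

ρ = 2.73 μΩ·cm = 2.73×10^-8 Ω·m
A = πr² = π(9.1500e-04 m)² = 2.630e-06 m²
R₍25₎ = ρL/A = (2.73×10^-8)(320)/(2.630e-06) = 3.321 Ω
R₍63.4₎ = R₍25₎(1 + αΔT) = 3.321 × (1 + 0.0039×38.4) = 3.819 Ω
P = I²R = (5.26)² × 3.819 = 106 W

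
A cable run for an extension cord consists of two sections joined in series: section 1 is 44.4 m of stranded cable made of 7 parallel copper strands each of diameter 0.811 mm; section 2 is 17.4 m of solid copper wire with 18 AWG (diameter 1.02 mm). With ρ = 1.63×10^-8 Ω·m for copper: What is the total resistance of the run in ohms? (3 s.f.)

Section 1: A_strand = π(4.0550e-04)² = 5.166e-07 m²; R₁ = ρL/(N·A_s) = (1.63×10^-8)(44.4)/(7×5.166e-07) = 0.2001 Ω
Section 2: A = π(1.02/2 mm)² = π(5.1000e-04 m)² = 8.171e-07 m²
R₂ = (1.63×10^-8)(17.4)/(8.171e-07) = 0.3471 Ω
R = R₁ + R₂ = 0.547 Ω

0.547 Ω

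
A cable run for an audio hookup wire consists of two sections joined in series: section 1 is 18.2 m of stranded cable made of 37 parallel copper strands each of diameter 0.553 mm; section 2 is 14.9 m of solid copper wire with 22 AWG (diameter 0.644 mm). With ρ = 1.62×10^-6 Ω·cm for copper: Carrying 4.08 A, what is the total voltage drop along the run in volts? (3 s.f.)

ρ = 1.62×10^-6 Ω·cm = 1.62×10^-8 Ω·m
Section 1: A_strand = π(2.7650e-04)² = 2.402e-07 m²; R₁ = ρL/(N·A_s) = (1.62×10^-8)(18.2)/(37×2.402e-07) = 0.03318 Ω
Section 2: A = π(0.644/2 mm)² = π(3.2200e-04 m)² = 3.257e-07 m²
R₂ = (1.62×10^-8)(14.9)/(3.257e-07) = 0.741 Ω
R = R₁ + R₂ = 0.7742 Ω
V = IR = 4.08 × 0.7742 = 3.16 V

3.16 V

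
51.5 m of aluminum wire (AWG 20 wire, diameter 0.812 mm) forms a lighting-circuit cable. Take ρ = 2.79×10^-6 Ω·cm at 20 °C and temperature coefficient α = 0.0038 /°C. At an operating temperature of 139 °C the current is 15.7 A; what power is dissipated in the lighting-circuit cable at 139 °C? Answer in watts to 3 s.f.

993 W

ρ = 2.79×10^-6 Ω·cm = 2.79×10^-8 Ω·m
A = π(0.812/2 mm)² = π(4.0600e-04 m)² = 5.178e-07 m²
R₍20₎ = ρL/A = (2.79×10^-8)(51.5)/(5.178e-07) = 2.775 Ω
R₍139₎ = R₍20₎(1 + αΔT) = 2.775 × (1 + 0.0038×119) = 4.029 Ω
P = I²R = (15.7)² × 4.029 = 993 W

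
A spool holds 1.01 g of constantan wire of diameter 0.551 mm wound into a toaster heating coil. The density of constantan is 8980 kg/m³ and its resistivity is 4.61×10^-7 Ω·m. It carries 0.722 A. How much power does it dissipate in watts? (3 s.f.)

0.475 W

A = π(d/2)² = π(2.7550e-04 m)² = 2.3845e-07 m²
L = m/(density·A) = 0.00101/(8980×2.3845e-07) = 0.4717 m
R = ρL/A = (4.61×10^-7)(0.4717)/(2.3845e-07) = 0.9119 Ω
P = I²R = (0.722)² × 0.9119 = 0.475 W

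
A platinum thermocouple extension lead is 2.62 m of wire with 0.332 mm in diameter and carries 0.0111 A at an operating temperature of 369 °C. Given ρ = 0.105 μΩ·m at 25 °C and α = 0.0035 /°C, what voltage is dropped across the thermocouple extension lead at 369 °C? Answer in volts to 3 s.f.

0.0777 V

ρ = 0.105 μΩ·m = 1.05×10^-7 Ω·m
A = π(d/2)² = π(1.6600e-04 m)² = 8.657e-08 m²
R₍25₎ = ρL/A = (1.05×10^-7)(2.62)/(8.657e-08) = 3.178 Ω
R₍369₎ = R₍25₎(1 + αΔT) = 3.178 × (1 + 0.0035×344) = 7.004 Ω
V = IR = 0.0111 × 7.004 = 0.0777 V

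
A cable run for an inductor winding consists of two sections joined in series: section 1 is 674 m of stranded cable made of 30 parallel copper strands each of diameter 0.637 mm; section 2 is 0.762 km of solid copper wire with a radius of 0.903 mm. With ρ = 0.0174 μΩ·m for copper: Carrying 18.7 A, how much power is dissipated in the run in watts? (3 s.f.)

ρ = 0.0174 μΩ·m = 1.74×10^-8 Ω·m
Section 1: A_strand = π(3.1850e-04)² = 3.187e-07 m²; R₁ = ρL/(N·A_s) = (1.74×10^-8)(674)/(30×3.187e-07) = 1.227 Ω
Section 2: A = πr² = π(9.0300e-04 m)² = 2.562e-06 m²
R₂ = (1.74×10^-8)(762)/(2.562e-06) = 5.176 Ω
R = R₁ + R₂ = 6.402 Ω
P = I²R = (18.7)² × 6.402 = 2240 W

2240 W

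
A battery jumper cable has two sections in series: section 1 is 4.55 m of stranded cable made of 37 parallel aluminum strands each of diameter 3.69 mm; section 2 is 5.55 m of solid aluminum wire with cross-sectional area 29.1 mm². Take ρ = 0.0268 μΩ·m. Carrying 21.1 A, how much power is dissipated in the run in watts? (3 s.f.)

ρ = 0.0268 μΩ·m = 2.68×10^-8 Ω·m
Section 1: A_strand = π(1.8450e-03)² = 1.069e-05 m²; R₁ = ρL/(N·A_s) = (2.68×10^-8)(4.55)/(37×1.069e-05) = 3.082×10^-4 Ω
Section 2: A = 29.1 mm² = 2.910e-05 m²
R₂ = (2.68×10^-8)(5.55)/(2.910e-05) = 0.005111 Ω
R = R₁ + R₂ = 0.00542 Ω
P = I²R = (21.1)² × 0.00542 = 2.41 W

2.41 W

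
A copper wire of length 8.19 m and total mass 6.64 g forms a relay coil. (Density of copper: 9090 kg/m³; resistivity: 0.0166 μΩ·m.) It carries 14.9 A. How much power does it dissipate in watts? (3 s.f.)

ρ = 0.0166 μΩ·m = 1.66×10^-8 Ω·m
A = m/(density·L) = 0.00664/(9090×8.19) = 8.9191e-08 m²
R = ρL/A = (1.66×10^-8)(8.19)/(8.9191e-08) = 1.524 Ω
P = I²R = (14.9)² × 1.524 = 338 W

338 W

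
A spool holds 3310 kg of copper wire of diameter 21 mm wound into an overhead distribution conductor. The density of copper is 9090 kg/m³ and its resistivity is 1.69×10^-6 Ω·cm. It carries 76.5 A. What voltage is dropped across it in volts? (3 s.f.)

ρ = 1.69×10^-6 Ω·cm = 1.69×10^-8 Ω·m
A = π(d/2)² = π(1.0500e-02 m)² = 3.4636e-04 m²
L = m/(density·A) = 3310/(9090×3.4636e-04) = 1051 m
R = ρL/A = (1.69×10^-8)(1051)/(3.4636e-04) = 0.0513 Ω
V = IR = 76.5 × 0.0513 = 3.92 V

3.92 V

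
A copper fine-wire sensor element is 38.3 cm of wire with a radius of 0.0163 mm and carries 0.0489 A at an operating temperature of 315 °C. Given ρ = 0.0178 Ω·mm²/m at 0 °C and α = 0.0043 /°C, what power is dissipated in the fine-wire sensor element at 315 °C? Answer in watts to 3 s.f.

ρ = 0.0178 Ω·mm²/m = 1.78×10^-8 Ω·m
A = πr² = π(1.6300e-05 m)² = 8.347e-10 m²
R₍0₎ = ρL/A = (1.78×10^-8)(0.383)/(8.347e-10) = 8.168 Ω
R₍315₎ = R₍0₎(1 + αΔT) = 8.168 × (1 + 0.0043×315) = 19.23 Ω
P = I²R = (0.0489)² × 19.23 = 0.0460 W

0.0460 W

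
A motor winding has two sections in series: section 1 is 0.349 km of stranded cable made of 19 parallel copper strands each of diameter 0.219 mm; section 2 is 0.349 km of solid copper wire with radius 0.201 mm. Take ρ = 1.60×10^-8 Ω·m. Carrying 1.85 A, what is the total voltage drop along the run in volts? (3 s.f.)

95.8 V

Section 1: A_strand = π(1.0950e-04)² = 3.767e-08 m²; R₁ = ρL/(N·A_s) = (1.60×10^-8)(349)/(19×3.767e-08) = 7.802 Ω
Section 2: A = πr² = π(2.0100e-04 m)² = 1.269e-07 m²
R₂ = (1.60×10^-8)(349)/(1.269e-07) = 44 Ω
R = R₁ + R₂ = 51.8 Ω
V = IR = 1.85 × 51.8 = 95.8 V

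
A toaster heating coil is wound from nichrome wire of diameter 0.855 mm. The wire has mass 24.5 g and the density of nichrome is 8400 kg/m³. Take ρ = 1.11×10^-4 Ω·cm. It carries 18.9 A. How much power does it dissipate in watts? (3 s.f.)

3510 W

ρ = 1.11×10^-4 Ω·cm = 1.11×10^-6 Ω·m
A = π(d/2)² = π(4.2750e-04 m)² = 5.7415e-07 m²
L = m/(density·A) = 0.0245/(8400×5.7415e-07) = 5.08 m
R = ρL/A = (1.11×10^-6)(5.08)/(5.7415e-07) = 9.821 Ω
P = I²R = (18.9)² × 9.821 = 3510 W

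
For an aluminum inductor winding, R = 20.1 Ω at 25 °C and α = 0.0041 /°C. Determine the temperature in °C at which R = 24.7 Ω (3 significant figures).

R = R₀(1 + α(T − T₀)) ⇒ T = T₀ + (R/R₀ − 1)/α
T = 25 + (24.7/20.1 − 1)/0.0041 = 25 + (0.2289)/0.0041 = 80.8 °C

80.8 °C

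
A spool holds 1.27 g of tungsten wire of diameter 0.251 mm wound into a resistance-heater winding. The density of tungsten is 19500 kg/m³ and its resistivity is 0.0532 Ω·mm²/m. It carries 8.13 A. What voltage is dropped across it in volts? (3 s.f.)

ρ = 0.0532 Ω·mm²/m = 5.32×10^-8 Ω·m
A = π(d/2)² = π(1.2550e-04 m)² = 4.9481e-08 m²
L = m/(density·A) = 0.00127/(19500×4.9481e-08) = 1.316 m
R = ρL/A = (5.32×10^-8)(1.316)/(4.9481e-08) = 1.415 Ω
V = IR = 8.13 × 1.415 = 11.5 V

11.5 V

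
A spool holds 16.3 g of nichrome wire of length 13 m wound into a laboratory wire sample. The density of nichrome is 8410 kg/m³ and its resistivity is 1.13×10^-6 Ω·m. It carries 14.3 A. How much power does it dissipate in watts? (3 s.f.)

A = m/(density·L) = 0.0163/(8410×13) = 1.4909e-07 m²
R = ρL/A = (1.13×10^-6)(13)/(1.4909e-07) = 98.53 Ω
P = I²R = (14.3)² × 98.53 = 20100 W

20100 W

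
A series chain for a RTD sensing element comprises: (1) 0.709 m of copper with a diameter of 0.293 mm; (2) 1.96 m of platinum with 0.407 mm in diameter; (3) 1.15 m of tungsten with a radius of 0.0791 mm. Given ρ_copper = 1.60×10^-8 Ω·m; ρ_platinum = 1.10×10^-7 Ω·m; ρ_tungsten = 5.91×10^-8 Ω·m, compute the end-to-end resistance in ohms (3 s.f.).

5.28 Ω

Seg 1: A = π(d/2)² = π(1.4650e-04 m)² = 6.743e-08 m²
R_1 = (1.60×10^-8)(0.709)/(6.743e-08) = 0.1682 Ω
Seg 2: A = π(d/2)² = π(2.0350e-04 m)² = 1.301e-07 m²
R_2 = (1.10×10^-7)(1.96)/(1.301e-07) = 1.657 Ω
Seg 3: A = πr² = π(7.9100e-05 m)² = 1.966e-08 m²
R_3 = (5.91×10^-8)(1.15)/(1.966e-08) = 3.458 Ω
R_total = R_1 + R_2 + R_3 = 5.28 Ω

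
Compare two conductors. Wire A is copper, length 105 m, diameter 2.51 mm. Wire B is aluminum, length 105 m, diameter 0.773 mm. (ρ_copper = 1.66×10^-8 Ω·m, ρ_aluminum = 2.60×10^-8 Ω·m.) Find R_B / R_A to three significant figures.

16.5

R ∝ ρL/d², so R_B/R_A = (ρ_B/ρ_A) × (d_A/d_B)²
= (2.60×10^-8/1.66×10^-8) × (2.51/0.773)² = 16.5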